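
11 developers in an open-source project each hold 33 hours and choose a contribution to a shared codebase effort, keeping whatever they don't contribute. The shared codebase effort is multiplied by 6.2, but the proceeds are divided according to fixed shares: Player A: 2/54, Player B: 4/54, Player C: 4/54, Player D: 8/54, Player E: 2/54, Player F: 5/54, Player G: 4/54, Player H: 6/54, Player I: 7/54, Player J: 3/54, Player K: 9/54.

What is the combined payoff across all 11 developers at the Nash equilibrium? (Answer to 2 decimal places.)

A player with share s gets back 6.2·s per unit contributed, so full contribution is dominant for anyone with s > 1/6.2 = 0.1613 and zero contribution is dominant for anyone below.
Only Player K (9/54) clears that bar, contributing 33; the remaining 10 contribute 0. Total contributed: 33.
The shared codebase effort pays out 6.2 × 33 = 204.60 in total (split across the unequal shares, but the aggregate is all that matters for the group sum).
The 10 free-riders keep 33 each, adding 330. Group total = 330 + 204.60 = 534.60.

534.60 hours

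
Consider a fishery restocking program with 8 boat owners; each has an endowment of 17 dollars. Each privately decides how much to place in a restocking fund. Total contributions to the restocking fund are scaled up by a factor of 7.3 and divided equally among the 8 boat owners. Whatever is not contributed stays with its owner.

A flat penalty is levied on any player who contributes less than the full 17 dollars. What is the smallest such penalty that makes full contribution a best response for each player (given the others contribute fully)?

Given the others contribute fully, the best deviation is to contribute 0 (any partial contribution still incurs the fine and gives up units whose private return 0.9125 is below 1).
Deviating from 17 to 0 saves 17 dollars but forfeits the deviator's share of the drop in the restocking fund: 7.3/8 × 17 = 15.51.
So the deviation gain is 17 − 15.51 = 1.49, and the fine must be at least 1.49 dollars to wipe it out.

1.49 dollars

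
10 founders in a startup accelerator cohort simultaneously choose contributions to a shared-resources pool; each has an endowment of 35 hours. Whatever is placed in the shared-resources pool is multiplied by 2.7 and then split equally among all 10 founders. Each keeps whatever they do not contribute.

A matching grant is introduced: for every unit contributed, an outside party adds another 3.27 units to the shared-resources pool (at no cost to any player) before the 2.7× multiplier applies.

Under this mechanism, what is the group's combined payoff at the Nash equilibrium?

4035.15 hours

The effective private return per unit is now 2.7 × 4.27 / 10 = 1.1529 > 1, so every player's dominant strategy flips to full contribution.
So the Nash equilibrium is full contribution by all 10; the group earns 2.7 × 4.27 × 350 = 4035.15.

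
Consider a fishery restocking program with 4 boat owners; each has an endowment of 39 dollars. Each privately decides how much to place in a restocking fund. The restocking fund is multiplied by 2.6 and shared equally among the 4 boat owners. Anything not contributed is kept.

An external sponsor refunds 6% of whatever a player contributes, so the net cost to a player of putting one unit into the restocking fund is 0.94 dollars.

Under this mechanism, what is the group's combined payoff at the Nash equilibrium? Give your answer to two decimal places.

156.00 dollars

The effective private return is (2.6/4) / 0.94 = 0.6915, which is still under 1, so the mechanism doesn't change anyone's dominant strategy: zero contribution.
At the Nash equilibrium no one contributes; group total payoff = 4 × 39 = 156.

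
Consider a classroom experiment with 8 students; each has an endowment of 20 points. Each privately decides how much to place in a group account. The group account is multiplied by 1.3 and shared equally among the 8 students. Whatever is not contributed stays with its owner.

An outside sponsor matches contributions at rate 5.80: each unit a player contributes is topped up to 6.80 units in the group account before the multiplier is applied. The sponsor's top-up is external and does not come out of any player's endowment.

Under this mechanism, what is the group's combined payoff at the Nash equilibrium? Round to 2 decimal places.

1414.40 points

The effective private return per unit is now 1.3 × 6.80 / 8 = 1.1050 > 1, so every player's dominant strategy flips to full contribution.
So the Nash equilibrium is full contribution by all 8; the group earns 1.3 × 6.80 × 160 = 1414.40.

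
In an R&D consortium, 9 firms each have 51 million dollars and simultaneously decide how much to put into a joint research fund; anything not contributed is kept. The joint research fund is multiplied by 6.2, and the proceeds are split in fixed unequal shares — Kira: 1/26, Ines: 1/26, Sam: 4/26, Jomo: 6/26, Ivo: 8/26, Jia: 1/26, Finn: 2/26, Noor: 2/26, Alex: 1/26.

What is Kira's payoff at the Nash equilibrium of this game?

Each unit j contributes comes back to j as 6.2 × (j's share), so j prefers to contribute only if that share exceeds 1/6.2 = 0.1613; otherwise keeping the unit dominates.
Jomo and Ivo are above the threshold, contributing 51 each; the remaining 7 contribute 0. Total contributed: 102.
Kira keeps 51 and receives 6.2 × 102 × 1/26 = 24.32 from the joint research fund, for a payoff of 75.32.

75.32 million dollars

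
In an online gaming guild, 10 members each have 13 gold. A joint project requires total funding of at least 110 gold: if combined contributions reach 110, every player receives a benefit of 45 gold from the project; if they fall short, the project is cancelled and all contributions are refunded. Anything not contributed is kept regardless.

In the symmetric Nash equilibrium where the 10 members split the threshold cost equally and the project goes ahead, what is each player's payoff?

Equal share of the threshold: 110/10 = 11.
At this profile no one gains by cutting their contribution: any cut drops the total below 110, the project is cancelled, contributions are refunded, and the deviator ends with 13, which is less than 13 − 11 + 45 = 47. Contributing more than 11 just wastes the excess. So contributing exactly 11 is a best response.
Each player's payoff: 13 − 11 + 45 = 47.

47 gold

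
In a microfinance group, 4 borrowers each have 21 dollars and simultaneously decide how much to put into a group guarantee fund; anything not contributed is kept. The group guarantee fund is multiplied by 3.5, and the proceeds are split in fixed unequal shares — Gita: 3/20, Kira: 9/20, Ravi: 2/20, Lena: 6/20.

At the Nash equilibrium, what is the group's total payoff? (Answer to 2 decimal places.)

189.00 dollars

A player with share s gets back 3.5·s per unit contributed, so full contribution is dominant for anyone with s > 1/3.5 = 0.2857 and zero contribution is dominant for anyone below.
The shares above 0.2857 belong to Kira and Lena, contributing 21 each; the remaining 2 contribute 0. Total contributed: 42.
The group guarantee fund pays out 3.5 × 42 = 147.00 in total (split across the unequal shares, but the aggregate is all that matters for the group sum).
The 2 free-riders keep 21 each, adding 42. Group total = 42 + 147.00 = 189.00.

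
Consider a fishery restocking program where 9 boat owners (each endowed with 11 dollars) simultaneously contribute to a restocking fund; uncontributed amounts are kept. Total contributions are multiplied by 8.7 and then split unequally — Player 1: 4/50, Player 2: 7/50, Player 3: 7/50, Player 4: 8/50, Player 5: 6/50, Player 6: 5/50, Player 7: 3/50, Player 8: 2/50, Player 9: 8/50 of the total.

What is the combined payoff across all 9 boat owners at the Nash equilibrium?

Each unit j contributes comes back to j as 8.7 × (j's share), so j prefers to contribute only if that share exceeds 1/8.7 = 0.1149; otherwise keeping the unit dominates.
Player 2, Player 3, Player 4, Player 5 and Player 9 clear that bar, contributing 11 each; the remaining 4 contribute 0. Total contributed: 55.
The restocking fund pays out 8.7 × 55 = 478.50 in total (split across the unequal shares, but the aggregate is all that matters for the group sum).
The 4 free-riders keep 11 each, adding 44. Group total = 44 + 478.50 = 522.50.

522.50 dollars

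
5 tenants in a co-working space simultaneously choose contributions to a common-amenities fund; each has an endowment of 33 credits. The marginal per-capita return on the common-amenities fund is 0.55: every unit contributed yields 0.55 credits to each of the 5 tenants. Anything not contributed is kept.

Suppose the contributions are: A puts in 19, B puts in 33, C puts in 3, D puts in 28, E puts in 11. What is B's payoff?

51.70 credits

Total contributed: 19 + 33 + 3 + 28 + 11 = 94.
Each receives 0.55 × 94 = 51.70 from the common-amenities fund.
B keeps 33 − 33 = 0, so B's payoff is 0 + 51.70 = 51.70.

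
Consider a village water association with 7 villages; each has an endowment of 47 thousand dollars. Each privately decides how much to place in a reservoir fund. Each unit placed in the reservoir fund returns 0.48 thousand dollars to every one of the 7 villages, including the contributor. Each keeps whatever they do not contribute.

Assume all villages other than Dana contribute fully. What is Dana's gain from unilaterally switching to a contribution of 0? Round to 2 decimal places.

Switching from a contribution of 47 to 0 lets Dana keep an extra 47 thousand dollars, but lowers the reservoir fund by 47, which costs Dana their own share of that drop: 0.48 × 47 = 22.56.
Net gain = 47 − 22.56 = 24.44. The private return per contributed unit (0.48) is below 1, so free-riding is indeed the best response regardless of what the others do.

24.44 thousand dollars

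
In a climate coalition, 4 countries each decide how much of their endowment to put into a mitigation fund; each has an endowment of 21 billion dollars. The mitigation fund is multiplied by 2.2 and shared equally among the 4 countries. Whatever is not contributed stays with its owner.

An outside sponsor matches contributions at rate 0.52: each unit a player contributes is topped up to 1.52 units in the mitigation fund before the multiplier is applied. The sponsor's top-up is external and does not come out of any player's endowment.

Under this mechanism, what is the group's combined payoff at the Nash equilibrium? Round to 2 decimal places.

With the mechanism, a contributed unit returns 2.2 × 1.52 / 4 = 0.8360 per unit of net cost — still below 1 — so contributing 0 remains dominant for every player.
Everyone keeps their endowment and the group total is 4 × 21 = 84.

84.00 billion dollars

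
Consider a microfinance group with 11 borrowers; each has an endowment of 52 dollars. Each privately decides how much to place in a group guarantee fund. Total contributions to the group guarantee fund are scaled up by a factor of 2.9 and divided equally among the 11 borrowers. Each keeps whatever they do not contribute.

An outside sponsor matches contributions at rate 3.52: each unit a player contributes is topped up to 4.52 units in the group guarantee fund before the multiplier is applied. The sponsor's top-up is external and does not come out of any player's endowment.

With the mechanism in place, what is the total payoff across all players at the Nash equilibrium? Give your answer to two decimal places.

The effective private return per unit is now 2.9 × 4.52 / 11 = 1.1916 > 1, so every player's dominant strategy flips to full contribution.
At the Nash equilibrium everyone contributes 52. Group total payoff = 2.9 × 4.52 × 572 = 7497.78.

7497.78 dollars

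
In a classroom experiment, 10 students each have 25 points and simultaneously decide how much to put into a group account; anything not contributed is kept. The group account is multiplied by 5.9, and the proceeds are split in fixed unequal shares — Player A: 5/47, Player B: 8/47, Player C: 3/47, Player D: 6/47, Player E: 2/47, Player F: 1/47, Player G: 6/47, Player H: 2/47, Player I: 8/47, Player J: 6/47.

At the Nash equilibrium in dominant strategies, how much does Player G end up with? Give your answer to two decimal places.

Player j's private return per contributed unit is 5.9 × (j's share). Contributing is weakly dominant for j when that share is at least 1/5.9 = 0.1695, and contributing 0 is dominant otherwise.
Player B and Player I clear that bar, contributing 25 each; the remaining 8 contribute 0. Total contributed: 50.
Player G keeps 25 and receives 5.9 × 50 × 6/47 = 37.66 from the group account, for a payoff of 62.66.

62.66 points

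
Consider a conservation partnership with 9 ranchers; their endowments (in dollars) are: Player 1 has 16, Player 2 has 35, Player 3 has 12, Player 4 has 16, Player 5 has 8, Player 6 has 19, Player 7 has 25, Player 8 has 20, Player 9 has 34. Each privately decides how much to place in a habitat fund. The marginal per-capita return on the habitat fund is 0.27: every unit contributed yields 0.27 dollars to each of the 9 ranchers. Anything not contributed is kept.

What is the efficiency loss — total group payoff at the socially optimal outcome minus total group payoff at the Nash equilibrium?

264.55 dollars

The private return per contributed unit is 0.27 < 1 for everyone, so the Nash equilibrium is zero contribution and the group total is Σ E_j = 16 + 35 + 12 + 16 + 8 + 19 + 25 + 20 + 34 = 185.
Each contributed unit returns 2.430 to the group, so the social optimum is full contribution by everyone: group total = 2.430 × 185 = 449.55.
Efficiency loss = (2.430 − 1) × 185 = 264.55.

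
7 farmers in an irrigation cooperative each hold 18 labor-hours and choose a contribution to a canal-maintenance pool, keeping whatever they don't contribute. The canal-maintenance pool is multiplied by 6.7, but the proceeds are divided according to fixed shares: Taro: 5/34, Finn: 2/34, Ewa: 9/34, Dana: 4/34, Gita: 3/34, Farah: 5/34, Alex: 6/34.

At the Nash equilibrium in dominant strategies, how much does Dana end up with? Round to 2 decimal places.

46.38 labor-hours

For player j, contributing a unit is worthwhile iff 6.7 × (j's share) ≥ 1, i.e. iff j's share is at least 0.1493.
Ewa and Alex are above the threshold, contributing 18 each; the remaining 5 contribute 0. Total contributed: 36.
Dana keeps 18 and receives 6.7 × 36 × 4/34 = 28.38 from the canal-maintenance pool, for a payoff of 46.38.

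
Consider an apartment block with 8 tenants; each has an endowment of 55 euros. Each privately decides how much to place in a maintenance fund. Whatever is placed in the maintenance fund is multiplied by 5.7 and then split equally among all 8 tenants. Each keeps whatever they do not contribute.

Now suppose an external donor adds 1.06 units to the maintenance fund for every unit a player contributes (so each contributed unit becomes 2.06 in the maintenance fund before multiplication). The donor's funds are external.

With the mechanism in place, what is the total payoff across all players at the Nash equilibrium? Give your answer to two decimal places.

With the mechanism, a contributed unit returns 5.7 × 2.06 / 8 = 1.4678 per unit of net cost to the contributor — now above 1 — so contributing fully is weakly dominant for every player.
At the Nash equilibrium everyone contributes 55. Group total payoff = 5.7 × 2.06 × 440 = 5166.48.

5166.48 euros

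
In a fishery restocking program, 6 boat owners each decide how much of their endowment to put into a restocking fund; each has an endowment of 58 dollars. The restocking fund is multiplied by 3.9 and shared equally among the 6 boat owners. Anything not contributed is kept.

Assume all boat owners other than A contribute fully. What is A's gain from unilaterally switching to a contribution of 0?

Switching from a contribution of 58 to 0 lets A keep an extra 58 dollars, but lowers the restocking fund by 58, which costs A their own share of that drop: 3.9/6 × 58 = 37.70.
Net gain = 58 − 37.70 = 20.30. The private return per contributed unit (0.6500) is below 1, so free-riding is indeed the best response regardless of what the others do.

20.30 dollars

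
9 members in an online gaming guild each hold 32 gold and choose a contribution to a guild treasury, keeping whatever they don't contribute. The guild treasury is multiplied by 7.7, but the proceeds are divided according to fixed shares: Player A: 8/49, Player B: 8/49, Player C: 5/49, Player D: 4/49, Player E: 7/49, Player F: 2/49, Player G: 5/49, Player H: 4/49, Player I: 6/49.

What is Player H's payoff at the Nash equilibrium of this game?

92.34 gold

Player j's private return per contributed unit is 7.7 × (j's share). Contributing is weakly dominant for j when that share is at least 1/7.7 = 0.1299, and contributing 0 is dominant otherwise.
Player A, Player B and Player E are above the threshold, contributing 32 each; the remaining 6 contribute 0. Total contributed: 96.
Player H keeps 32 and receives 7.7 × 96 × 4/49 = 60.34 from the guild treasury, for a payoff of 92.34.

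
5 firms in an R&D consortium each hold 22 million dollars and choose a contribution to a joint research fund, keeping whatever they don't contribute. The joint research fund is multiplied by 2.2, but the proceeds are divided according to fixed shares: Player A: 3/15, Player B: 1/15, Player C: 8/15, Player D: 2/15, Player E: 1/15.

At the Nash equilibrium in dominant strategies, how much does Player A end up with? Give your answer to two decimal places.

31.68 million dollars

For player j, contributing a unit is worthwhile iff 2.2 × (j's share) ≥ 1, i.e. iff j's share is at least 0.4545.
Only Player C (8/15) clears that bar, contributing 22; the remaining 4 contribute 0. Total contributed: 22.
Player A keeps 22 and receives 2.2 × 22 × 3/15 = 9.68 from the joint research fund, for a payoff of 31.68.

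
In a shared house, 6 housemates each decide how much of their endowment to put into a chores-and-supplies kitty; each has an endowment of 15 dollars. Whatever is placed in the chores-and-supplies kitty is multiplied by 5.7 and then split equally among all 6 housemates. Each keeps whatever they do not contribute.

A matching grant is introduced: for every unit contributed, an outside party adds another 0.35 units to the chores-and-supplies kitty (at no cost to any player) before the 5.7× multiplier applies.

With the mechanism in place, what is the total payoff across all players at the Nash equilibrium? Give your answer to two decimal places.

692.55 dollars

Under the mechanism each unit contributed yields 5.7 × 1.35 / 6 = 1.2825 back to its contributor per unit of net cost, which exceeds 1, making full contribution the dominant choice for everyone.
At the Nash equilibrium everyone contributes 15. Group total payoff = 5.7 × 1.35 × 90 = 692.55.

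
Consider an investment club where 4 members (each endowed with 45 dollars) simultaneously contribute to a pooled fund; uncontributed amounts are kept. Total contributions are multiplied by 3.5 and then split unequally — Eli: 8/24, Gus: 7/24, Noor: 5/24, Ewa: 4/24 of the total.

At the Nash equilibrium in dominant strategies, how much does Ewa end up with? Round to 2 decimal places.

97.50 dollars

A player with share s gets back 3.5·s per unit contributed, so full contribution is dominant for anyone with s > 1/3.5 = 0.2857 and zero contribution is dominant for anyone below.
Eli and Gus are above the threshold, contributing 45 each; the remaining 2 contribute 0. Total contributed: 90.
Ewa keeps 45 and receives 3.5 × 90 × 4/24 = 52.50 from the pooled fund, for a payoff of 97.50.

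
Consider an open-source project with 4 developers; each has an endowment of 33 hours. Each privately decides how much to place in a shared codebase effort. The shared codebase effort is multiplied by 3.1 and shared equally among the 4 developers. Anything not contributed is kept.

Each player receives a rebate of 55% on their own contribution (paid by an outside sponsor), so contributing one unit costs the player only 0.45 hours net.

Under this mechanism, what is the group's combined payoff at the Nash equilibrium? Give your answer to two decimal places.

481.80 hours

Under the mechanism each unit contributed yields (3.1/4) / 0.45 = 1.7222 back to its contributor per unit of net cost, which exceeds 1, making full contribution the dominant choice for everyone.
At the Nash equilibrium everyone contributes 33. Group total payoff = 4 × (33 × 0.55 + 3.1 × 33) = 481.80.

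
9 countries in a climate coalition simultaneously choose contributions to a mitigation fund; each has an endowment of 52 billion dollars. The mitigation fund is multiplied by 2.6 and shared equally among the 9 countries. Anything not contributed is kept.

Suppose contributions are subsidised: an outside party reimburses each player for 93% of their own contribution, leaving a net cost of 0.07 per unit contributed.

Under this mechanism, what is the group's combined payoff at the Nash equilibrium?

1652.04 billion dollars

The effective private return per unit is now (2.6/9) / 0.07 = 4.1270 > 1, so every player's dominant strategy flips to full contribution.
At the Nash equilibrium everyone contributes 52. Group total payoff = 9 × (52 × 0.93 + 2.6 × 52) = 1652.04.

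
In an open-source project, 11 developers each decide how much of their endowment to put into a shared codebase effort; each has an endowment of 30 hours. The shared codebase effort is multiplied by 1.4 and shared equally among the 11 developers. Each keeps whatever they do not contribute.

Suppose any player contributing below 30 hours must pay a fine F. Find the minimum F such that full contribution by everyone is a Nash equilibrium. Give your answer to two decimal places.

26.18 hours

Given the others contribute fully, the best deviation is to contribute 0 (any partial contribution still incurs the fine and gives up units whose private return 0.1273 is below 1).
Deviating from 30 to 0 saves 30 hours but forfeits the deviator's share of the drop in the shared codebase effort: 1.4/11 × 30 = 3.82.
So the deviation gain is 30 − 3.82 = 26.18, and the fine must be at least 26.18 hours to wipe it out.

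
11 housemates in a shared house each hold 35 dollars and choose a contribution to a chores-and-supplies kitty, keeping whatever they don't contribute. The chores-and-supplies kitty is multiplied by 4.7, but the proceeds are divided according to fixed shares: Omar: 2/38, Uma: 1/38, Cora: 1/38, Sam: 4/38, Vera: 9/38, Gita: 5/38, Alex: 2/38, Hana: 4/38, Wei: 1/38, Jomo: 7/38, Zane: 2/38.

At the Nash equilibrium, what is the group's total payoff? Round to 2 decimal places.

514.50 dollars

Player j's private return per contributed unit is 4.7 × (j's share). Contributing is weakly dominant for j when that share is at least 1/4.7 = 0.2128, and contributing 0 is dominant otherwise.
The only share above 0.2128 is Vera's 9/38, contributing 35; the remaining 10 contribute 0. Total contributed: 35.
The chores-and-supplies kitty pays out 4.7 × 35 = 164.50 in total (split across the unequal shares, but the aggregate is all that matters for the group sum).
The 10 free-riders keep 35 each, adding 350. Group total = 350 + 164.50 = 514.50.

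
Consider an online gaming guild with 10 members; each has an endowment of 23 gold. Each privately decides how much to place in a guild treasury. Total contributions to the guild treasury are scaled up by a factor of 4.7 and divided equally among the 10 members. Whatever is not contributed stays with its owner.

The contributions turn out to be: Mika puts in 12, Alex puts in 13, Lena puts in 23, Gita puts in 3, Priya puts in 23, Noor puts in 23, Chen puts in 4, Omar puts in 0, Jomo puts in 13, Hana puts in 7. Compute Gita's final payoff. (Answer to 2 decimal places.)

Total contributed: 12 + 13 + 23 + 3 + 23 + 23 + 4 + 0 + 13 + 7 = 121.
Each receives 4.7 × 121 / 10 = 56.87 from the guild treasury.
Gita keeps 23 − 3 = 20, so Gita's payoff is 20 + 56.87 = 76.87.

76.87 gold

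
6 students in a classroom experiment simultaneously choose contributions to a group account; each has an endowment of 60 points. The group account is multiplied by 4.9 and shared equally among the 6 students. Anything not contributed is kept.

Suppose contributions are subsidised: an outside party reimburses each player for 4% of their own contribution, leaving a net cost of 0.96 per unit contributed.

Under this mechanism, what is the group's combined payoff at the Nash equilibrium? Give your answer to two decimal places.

360.00 points

With the mechanism, a contributed unit returns (4.9/6) / 0.96 = 0.8507 per unit of net cost — still below 1 — so contributing 0 remains dominant for every player.
Everyone keeps their endowment and the group total is 6 × 60 = 360.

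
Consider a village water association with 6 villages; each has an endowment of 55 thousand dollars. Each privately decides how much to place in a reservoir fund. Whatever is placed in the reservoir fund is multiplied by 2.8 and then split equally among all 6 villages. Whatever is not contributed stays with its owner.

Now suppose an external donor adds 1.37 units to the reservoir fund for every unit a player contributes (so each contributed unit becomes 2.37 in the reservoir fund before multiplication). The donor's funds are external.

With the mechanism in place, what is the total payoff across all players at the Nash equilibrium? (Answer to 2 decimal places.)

With the mechanism, a contributed unit returns 2.8 × 2.37 / 6 = 1.1060 per unit of net cost to the contributor — now above 1 — so contributing fully is weakly dominant for every player.
So the Nash equilibrium is full contribution by all 6; the group earns 2.8 × 2.37 × 330 = 2189.88.

2189.88 thousand dollars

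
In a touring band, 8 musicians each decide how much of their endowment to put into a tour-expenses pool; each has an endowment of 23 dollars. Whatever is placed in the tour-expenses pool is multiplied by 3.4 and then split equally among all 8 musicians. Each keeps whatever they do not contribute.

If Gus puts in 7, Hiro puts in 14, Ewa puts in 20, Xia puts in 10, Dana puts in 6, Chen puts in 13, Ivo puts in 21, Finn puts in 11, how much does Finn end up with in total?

55.35 dollars

Total contributed: 7 + 14 + 20 + 10 + 6 + 13 + 21 + 11 = 102.
Each receives 3.4 × 102 / 8 = 43.35 from the tour-expenses pool.
Finn keeps 23 − 11 = 12, so Finn's payoff is 12 + 43.35 = 55.35.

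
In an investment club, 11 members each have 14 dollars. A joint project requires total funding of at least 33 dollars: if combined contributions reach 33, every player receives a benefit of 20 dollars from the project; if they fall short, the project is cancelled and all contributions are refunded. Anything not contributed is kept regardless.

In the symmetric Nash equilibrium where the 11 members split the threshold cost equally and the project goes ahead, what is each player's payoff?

31 dollars

Equal share of the threshold: 33/11 = 3.
At this profile no one gains by cutting their contribution: any cut drops the total below 33, the project is cancelled, contributions are refunded, and the deviator ends with 14, which is less than 14 − 3 + 20 = 31. Contributing more than 3 just wastes the excess. So contributing exactly 3 is a best response.
Each player's payoff: 14 − 3 + 20 = 31.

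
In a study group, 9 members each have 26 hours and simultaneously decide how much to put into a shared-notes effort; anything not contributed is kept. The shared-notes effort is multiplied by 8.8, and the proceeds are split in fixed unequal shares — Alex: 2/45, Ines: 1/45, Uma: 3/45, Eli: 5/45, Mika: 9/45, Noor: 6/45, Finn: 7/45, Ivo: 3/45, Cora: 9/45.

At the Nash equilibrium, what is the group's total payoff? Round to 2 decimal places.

1045.20 hours

Each unit j contributes comes back to j as 8.8 × (j's share), so j prefers to contribute only if that share exceeds 1/8.8 = 0.1136; otherwise keeping the unit dominates.
Mika, Noor, Finn and Cora are above the threshold, contributing 26 each; the remaining 5 contribute 0. Total contributed: 104.
The shared-notes effort pays out 8.8 × 104 = 915.20 in total (split across the unequal shares, but the aggregate is all that matters for the group sum).
The 5 free-riders keep 26 each, adding 130. Group total = 130 + 915.20 = 1045.20.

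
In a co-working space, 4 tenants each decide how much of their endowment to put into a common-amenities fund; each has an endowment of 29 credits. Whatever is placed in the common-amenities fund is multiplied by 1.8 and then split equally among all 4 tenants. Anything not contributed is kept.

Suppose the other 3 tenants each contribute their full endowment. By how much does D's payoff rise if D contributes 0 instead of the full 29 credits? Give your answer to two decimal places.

15.95 credits

Switching from a contribution of 29 to 0 lets D keep an extra 29 credits, but lowers the common-amenities fund by 29, which costs D their own share of that drop: 1.8/4 × 29 = 13.05.
Net gain = 29 − 13.05 = 15.95. The private return per contributed unit (0.4500) is below 1, so free-riding is indeed the best response regardless of what the others do.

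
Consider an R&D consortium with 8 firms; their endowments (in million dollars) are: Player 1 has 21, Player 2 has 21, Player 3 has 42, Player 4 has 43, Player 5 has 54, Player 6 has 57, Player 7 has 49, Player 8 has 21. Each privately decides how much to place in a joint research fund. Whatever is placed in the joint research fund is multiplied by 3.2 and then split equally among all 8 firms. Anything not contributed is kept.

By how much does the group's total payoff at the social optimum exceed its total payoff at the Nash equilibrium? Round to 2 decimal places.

The private return per contributed unit is 3.2/8 = 0.4000 < 1 for every player regardless of endowment, so the Nash equilibrium is zero contribution and the group total is Σ E_j = 21 + 21 + 42 + 43 + 54 + 57 + 49 + 21 = 308.
Each contributed unit returns 3.200 to the group, so the social optimum is full contribution by everyone: group total = 3.200 × 308 = 985.60.
Efficiency loss = (3.200 − 1) × 308 = 677.60.

677.60 million dollars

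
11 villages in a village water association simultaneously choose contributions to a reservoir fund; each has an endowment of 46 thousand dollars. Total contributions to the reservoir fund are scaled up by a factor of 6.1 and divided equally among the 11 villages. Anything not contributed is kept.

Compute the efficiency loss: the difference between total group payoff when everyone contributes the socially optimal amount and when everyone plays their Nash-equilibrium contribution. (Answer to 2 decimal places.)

2580.60 thousand dollars

Each contributed unit returns 6.1/11 = 0.5545 to its contributor — below 1 — so contributing 0 is dominant for every player. At the Nash equilibrium everyone keeps their 46, and the group total is 11 × 46 = 506.
Each contributed unit returns 6.100 to the group as a whole (0.5545 to each of 11 players), which exceeds 1, so the social optimum is full contribution: group total = 6.100 × 506 = 3086.60.
Efficiency loss = 3086.60 − 506 = 2580.60.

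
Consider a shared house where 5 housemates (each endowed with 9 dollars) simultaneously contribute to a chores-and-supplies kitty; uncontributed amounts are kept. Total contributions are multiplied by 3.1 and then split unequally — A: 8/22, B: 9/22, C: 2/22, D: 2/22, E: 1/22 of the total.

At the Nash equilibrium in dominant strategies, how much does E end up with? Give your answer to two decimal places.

11.54 dollars

Player j's private return per contributed unit is 3.1 × (j's share). Contributing is weakly dominant for j when that share is at least 1/3.1 = 0.3226, and contributing 0 is dominant otherwise.
A and B are above the threshold, contributing 9 each; the remaining 3 contribute 0. Total contributed: 18.
E keeps 9 and receives 3.1 × 18 × 1/22 = 2.54 from the chores-and-supplies kitty, for a payoff of 11.54.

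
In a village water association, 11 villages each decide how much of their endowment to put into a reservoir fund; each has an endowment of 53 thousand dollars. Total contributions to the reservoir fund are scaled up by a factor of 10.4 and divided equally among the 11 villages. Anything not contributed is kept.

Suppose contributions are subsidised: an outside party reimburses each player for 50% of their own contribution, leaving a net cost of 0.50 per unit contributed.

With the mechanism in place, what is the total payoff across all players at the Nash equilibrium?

6354.70 thousand dollars

Under the mechanism each unit contributed yields (10.4/11) / 0.50 = 1.8909 back to its contributor per unit of net cost, which exceeds 1, making full contribution the dominant choice for everyone.
At the Nash equilibrium everyone contributes 53. Group total payoff = 11 × (53 × 0.50 + 10.4 × 53) = 6354.70.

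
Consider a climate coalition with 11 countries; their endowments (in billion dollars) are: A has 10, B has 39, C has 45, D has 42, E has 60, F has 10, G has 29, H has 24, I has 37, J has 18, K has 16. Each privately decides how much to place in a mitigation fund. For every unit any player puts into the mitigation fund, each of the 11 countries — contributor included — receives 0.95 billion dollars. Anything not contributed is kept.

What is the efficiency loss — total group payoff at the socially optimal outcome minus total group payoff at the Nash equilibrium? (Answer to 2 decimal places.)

The private return per contributed unit is 0.95 < 1 for everyone, so the Nash equilibrium is zero contribution and the group total is Σ E_j = 10 + 39 + 45 + 42 + 60 + 10 + 29 + 24 + 37 + 18 + 16 = 330.
Each contributed unit returns 10.450 to the group, so the social optimum is full contribution by everyone: group total = 10.450 × 330 = 3448.50.
Efficiency loss = (10.450 − 1) × 330 = 3118.50.

3118.50 billion dollars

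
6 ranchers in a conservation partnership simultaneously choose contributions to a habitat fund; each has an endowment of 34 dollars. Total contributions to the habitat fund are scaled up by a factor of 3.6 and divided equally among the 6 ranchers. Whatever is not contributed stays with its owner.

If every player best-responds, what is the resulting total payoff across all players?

204.00 dollars

Each contributed unit returns 3.6/6 = 0.6000 to its contributor — below 1 — so contributing 0 is dominant for every player. At the Nash equilibrium everyone keeps their 34, and the group total is 6 × 34 = 204.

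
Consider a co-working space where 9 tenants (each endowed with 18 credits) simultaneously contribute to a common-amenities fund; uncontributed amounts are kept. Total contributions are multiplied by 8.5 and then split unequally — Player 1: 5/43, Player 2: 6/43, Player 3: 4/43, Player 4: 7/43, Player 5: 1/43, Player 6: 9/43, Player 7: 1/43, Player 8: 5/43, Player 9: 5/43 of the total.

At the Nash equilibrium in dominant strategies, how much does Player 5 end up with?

Each unit j contributes comes back to j as 8.5 × (j's share), so j prefers to contribute only if that share exceeds 1/8.5 = 0.1176; otherwise keeping the unit dominates.
Player 2, Player 4 and Player 6 are above the threshold, contributing 18 each; the remaining 6 contribute 0. Total contributed: 54.
Player 5 keeps 18 and receives 8.5 × 54 × 1/43 = 10.67 from the common-amenities fund, for a payoff of 28.67.

28.67 credits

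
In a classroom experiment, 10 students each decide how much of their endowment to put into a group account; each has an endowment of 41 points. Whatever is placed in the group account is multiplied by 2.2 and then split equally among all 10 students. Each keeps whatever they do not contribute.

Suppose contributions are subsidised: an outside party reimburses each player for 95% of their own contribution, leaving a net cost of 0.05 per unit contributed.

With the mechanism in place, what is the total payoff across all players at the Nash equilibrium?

Under the mechanism each unit contributed yields (2.2/10) / 0.05 = 4.4000 back to its contributor per unit of net cost, which exceeds 1, making full contribution the dominant choice for everyone.
At the Nash equilibrium everyone contributes 41. Group total payoff = 10 × (41 × 0.95 + 2.2 × 41) = 1291.50.

1291.50 points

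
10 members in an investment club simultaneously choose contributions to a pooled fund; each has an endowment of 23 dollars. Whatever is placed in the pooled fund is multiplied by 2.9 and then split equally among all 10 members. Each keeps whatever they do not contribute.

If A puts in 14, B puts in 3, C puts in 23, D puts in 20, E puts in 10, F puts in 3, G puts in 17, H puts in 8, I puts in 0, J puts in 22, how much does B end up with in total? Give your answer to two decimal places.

54.80 dollars

Total contributed: 14 + 3 + 23 + 20 + 10 + 3 + 17 + 8 + 0 + 22 = 120.
Each receives 2.9 × 120 / 10 = 34.80 from the pooled fund.
B keeps 23 − 3 = 20, so B's payoff is 20 + 34.80 = 54.80.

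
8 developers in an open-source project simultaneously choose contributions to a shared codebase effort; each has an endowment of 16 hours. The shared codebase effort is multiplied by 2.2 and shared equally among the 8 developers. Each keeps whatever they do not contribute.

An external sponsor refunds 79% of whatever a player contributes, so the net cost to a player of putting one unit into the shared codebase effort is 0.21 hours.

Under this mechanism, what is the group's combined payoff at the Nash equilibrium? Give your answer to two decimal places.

The effective private return per unit is now (2.2/8) / 0.21 = 1.3095 > 1, so every player's dominant strategy flips to full contribution.
At the Nash equilibrium everyone contributes 16. Group total payoff = 8 × (16 × 0.79 + 2.2 × 16) = 382.72.

382.72 hours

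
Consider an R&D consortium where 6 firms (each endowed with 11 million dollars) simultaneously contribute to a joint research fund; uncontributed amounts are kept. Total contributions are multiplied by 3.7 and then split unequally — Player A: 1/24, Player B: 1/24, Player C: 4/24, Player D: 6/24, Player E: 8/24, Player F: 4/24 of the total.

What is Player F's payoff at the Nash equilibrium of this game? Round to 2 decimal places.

17.78 million dollars

Each unit j contributes comes back to j as 3.7 × (j's share), so j prefers to contribute only if that share exceeds 1/3.7 = 0.2703; otherwise keeping the unit dominates.
Player E alone (share 8/24) is above the threshold, contributing 11; the remaining 5 contribute 0. Total contributed: 11.
Player F keeps 11 and receives 3.7 × 11 × 4/24 = 6.78 from the joint research fund, for a payoff of 17.78.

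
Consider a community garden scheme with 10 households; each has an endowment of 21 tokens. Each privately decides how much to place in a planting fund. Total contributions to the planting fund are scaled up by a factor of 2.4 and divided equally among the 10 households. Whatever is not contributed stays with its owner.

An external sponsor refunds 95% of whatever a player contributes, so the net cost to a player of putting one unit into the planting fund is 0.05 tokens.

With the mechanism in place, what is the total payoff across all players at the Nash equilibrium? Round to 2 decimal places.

703.50 tokens

Under the mechanism each unit contributed yields (2.4/10) / 0.05 = 4.8000 back to its contributor per unit of net cost, which exceeds 1, making full contribution the dominant choice for everyone.
So the Nash equilibrium is full contribution by all 10; the group earns 10 × (21 × 0.95 + 2.4 × 21) = 703.50.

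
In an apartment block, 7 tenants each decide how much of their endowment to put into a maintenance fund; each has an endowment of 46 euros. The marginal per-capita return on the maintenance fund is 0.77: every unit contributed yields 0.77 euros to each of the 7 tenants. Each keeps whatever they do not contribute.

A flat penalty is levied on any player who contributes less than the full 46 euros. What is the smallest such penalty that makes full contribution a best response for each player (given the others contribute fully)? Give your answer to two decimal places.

Given the others contribute fully, the best deviation is to contribute 0 (any partial contribution still incurs the fine and gives up units whose private return 0.77 is below 1).
Deviating from 46 to 0 saves 46 euros but forfeits the deviator's share of the drop in the maintenance fund: 0.77 × 46 = 35.42.
So the deviation gain is 46 − 35.42 = 10.58, and the fine must be at least 10.58 euros to wipe it out.

10.58 euros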